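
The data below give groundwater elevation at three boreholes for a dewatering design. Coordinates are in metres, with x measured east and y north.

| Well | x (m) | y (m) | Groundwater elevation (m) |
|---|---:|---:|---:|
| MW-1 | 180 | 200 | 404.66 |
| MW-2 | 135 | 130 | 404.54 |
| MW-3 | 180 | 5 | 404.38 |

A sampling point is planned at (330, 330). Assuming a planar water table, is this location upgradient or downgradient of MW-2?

upgradient

Taking MW-1 as reference: MW-2−MW-1 = (-45, -70, -0.12); MW-3−MW-1 = (0, -195, -0.28).
Determinant of the coordinate differences = (-45)·(-195) − 0·(-70) = 8775.
∂h/∂x = [(-0.12)·(-195) − (-0.28)·(-70)] / 8775 = +0.0004330
∂h/∂y = [(-45)·(-0.28) − 0·(-0.12)] / 8775 = +0.001436
Head at (330, 330) = 404.66 + (+0.0004330)·(150) + (+0.001436)·(130) = 404.91 m.
That is higher than the 404.54 m at MW-2, so the point is upgradient.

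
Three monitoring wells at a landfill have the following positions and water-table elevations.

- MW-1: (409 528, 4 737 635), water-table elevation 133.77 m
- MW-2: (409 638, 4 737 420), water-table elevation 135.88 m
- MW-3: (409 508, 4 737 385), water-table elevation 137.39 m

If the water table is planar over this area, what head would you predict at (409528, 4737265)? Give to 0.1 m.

138.9 m

With h = a·x + b·y + c and MW-1 as origin, the differences give:
  110·a + (-215)·b = +2.11
  (-20)·a + (-250)·b = +3.62
Eliminate b (×(-250) and ×(-215), subtract): -31800·a = 250.800 → a = ∂h/∂x = -0.007887
Back-substitute: b = ∂h/∂y = -0.01385.
h(409528, 4737265) = 133.77 + (-0.007887)·(0) + (-0.01385)·(-370) = 133.77 -0.000 +5.124 = 138.894 m.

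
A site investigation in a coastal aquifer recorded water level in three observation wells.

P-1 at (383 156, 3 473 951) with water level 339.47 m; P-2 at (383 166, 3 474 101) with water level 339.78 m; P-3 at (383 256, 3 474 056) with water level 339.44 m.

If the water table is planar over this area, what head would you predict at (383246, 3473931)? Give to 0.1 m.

339.2 m

Differences from P-1: to P-2 (Δx, Δy, Δh) = (10, 150, +0.31); to P-3 = (100, 105, -0.03).
Determinant of the coordinate differences = 10·105 − 100·150 = -13950.
∂h/∂x = [(+0.31)·105 − (-0.03)·150] / -13950 = -0.002656
∂h/∂y = [10·(-0.03) − 100·(+0.31)] / -13950 = +0.002244
h(383246, 3473931) = 339.47 + (-0.002656)·(90) + (+0.002244)·(-20) = 339.47 -0.239 -0.045 = 339.186 m.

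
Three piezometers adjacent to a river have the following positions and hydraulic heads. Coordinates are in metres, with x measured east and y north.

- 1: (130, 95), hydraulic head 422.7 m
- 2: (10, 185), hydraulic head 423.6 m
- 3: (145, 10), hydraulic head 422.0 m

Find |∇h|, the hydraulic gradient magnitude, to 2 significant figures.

0.0081

Differences from 1: to 2 (Δx, Δy, Δh) = (-120, 90, +0.9); to 3 = (15, -85, -0.7).
Determinant of the coordinate differences = (-120)·(-85) − 15·90 = 8850.
∂h/∂x = [(+0.9)·(-85) − (-0.7)·90] / 8850 = -0.001525
∂h/∂y = [(-120)·(-0.7) − 15·(+0.9)] / 8850 = +0.007966
|∇h| = √(-0.001525² + 0.007966²) = 0.008111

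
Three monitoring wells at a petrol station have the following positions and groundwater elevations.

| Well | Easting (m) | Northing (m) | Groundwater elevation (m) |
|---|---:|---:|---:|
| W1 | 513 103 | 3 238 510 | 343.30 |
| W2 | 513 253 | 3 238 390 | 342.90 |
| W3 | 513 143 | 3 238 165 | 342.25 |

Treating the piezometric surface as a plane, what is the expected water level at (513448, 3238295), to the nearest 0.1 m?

Taking W1 as reference: W2−W1 = (150, -120, -0.40); W3−W1 = (40, -345, -1.05).
Solve a·Δx + b·Δy = Δh: det = 150·(-345) − 40·(-120) = -46950.
∂h/∂x = [(-0.40)·(-345) − (-1.05)·(-120)] / -46950 = -0.0002556
∂h/∂y = [150·(-1.05) − 40·(-0.40)] / -46950 = +0.003014
h(513448, 3238295) = 343.30 + (-0.0002556)·(345) + (+0.003014)·(-215) = 343.30 -0.088 -0.648 = 342.564 m.

342.6 m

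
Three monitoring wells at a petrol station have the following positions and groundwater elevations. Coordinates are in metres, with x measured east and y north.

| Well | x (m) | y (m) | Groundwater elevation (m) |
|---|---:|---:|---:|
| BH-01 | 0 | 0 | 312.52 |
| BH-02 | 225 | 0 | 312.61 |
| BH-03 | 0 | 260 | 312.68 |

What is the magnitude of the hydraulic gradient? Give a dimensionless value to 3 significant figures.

∂h/∂x = (312.61 − 312.52) / (225 − 0) = +0.0004000
∂h/∂y = (312.68 − 312.52) / (260 − 0) = +0.0006154
|∇h| = √(0.0004000² + 0.0006154²) = 0.000734

0.000734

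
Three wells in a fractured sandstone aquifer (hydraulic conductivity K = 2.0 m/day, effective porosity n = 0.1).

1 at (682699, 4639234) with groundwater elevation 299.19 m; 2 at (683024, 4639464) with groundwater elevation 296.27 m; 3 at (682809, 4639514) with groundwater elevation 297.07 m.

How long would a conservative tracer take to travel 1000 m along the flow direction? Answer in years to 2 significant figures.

Differences from 1: to 2 (Δx, Δy, Δh) = (325, 230, -2.92); to 3 = (110, 280, -2.12).
Solve a·Δx + b·Δy = Δh: det = 325·280 − 110·230 = 65700.
∂h/∂x = [(-2.92)·280 − (-2.12)·230] / 65700 = -0.005023
∂h/∂y = [325·(-2.12) − 110·(-2.92)] / 65700 = -0.005598
|∇h| = √(-0.005023² + -0.005598²) = 0.007521
Seepage velocity v = K·i/n = 2.0 × 0.007521 / 0.1 = 0.1504 m/day.
t = 1000 / 0.1504 = 6649 days = 18.2 years.

18 years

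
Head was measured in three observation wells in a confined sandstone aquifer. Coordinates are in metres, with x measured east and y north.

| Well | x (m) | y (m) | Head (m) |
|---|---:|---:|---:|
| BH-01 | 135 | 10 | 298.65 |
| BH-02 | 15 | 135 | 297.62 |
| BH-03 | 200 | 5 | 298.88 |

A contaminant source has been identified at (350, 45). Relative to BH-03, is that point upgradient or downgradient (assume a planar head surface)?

Taking BH-01 as reference: BH-02−BH-01 = (-120, 125, -1.03); BH-03−BH-01 = (65, -5, +0.23).
Solve a·Δx + b·Δy = Δh: det = (-120)·(-5) − 65·125 = -7525.
∂h/∂x = [(-1.03)·(-5) − (+0.23)·125] / -7525 = +0.003136
∂h/∂y = [(-120)·(+0.23) − 65·(-1.03)] / -7525 = -0.005229
Head at (350, 45) = 298.65 + (+0.003136)·(215) + (-0.005229)·(35) = 299.14 m.
That is higher than the 298.88 m at BH-03, so the point is upgradient.

upgradient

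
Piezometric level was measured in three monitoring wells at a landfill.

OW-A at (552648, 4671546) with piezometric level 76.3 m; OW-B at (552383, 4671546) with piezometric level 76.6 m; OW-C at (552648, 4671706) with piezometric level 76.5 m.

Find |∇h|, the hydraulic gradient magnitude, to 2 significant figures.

∂h/∂x = (76.6 − 76.3) / (552383 − 552648) = -0.001132
∂h/∂y = (76.5 − 76.3) / (4671706 − 4671546) = +0.001250
|∇h| = √(-0.001132² + 0.001250²) = 0.001686

0.0017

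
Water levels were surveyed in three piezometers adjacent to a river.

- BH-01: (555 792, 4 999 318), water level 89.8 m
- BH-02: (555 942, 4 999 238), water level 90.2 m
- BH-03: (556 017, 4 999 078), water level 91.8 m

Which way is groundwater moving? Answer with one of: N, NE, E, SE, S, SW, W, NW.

N

Three-point gradient (reference BH-01): Δ to BH-02 = (150, -80, +0.4), Δ to BH-03 = (225, -240, +2.0).
∂h/∂x = -0.003556, ∂h/∂y = -0.01167 (det = -18000).
Flow = −∇h = (+0.003556 east, +0.01167 north), which points north.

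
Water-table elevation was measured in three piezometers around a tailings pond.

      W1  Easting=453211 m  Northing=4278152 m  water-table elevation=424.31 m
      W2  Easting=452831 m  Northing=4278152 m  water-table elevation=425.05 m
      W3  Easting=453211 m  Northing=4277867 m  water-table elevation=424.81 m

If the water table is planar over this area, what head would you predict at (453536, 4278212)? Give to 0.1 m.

423.6 m

∂h/∂x = (425.05 − 424.31) / (452831 − 453211) = -0.001947
∂h/∂y = (424.81 − 424.31) / (4277867 − 4278152) = -0.001754
h(453536, 4278212) = 424.31 + (-0.001947)·(325) + (-0.001754)·(60) = 424.31 -0.633 -0.105 = 423.572 m.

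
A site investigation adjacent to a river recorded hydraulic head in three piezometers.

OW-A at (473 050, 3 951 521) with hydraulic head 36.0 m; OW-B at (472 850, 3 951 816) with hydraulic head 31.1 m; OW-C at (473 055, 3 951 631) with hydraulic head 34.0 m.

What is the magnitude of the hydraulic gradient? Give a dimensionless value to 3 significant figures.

0.0182

With h = a·x + b·y + c and OW-A as origin, the differences give:
  (-200)·a + 295·b = -4.9
  5·a + 110·b = -2.0
Eliminate b (×110 and ×295, subtract): -23475·a = 51.00 → a = ∂h/∂x = -0.002173
Back-substitute: b = ∂h/∂y = -0.01808.
|∇h| = √(-0.002173² + -0.01808²) = 0.01821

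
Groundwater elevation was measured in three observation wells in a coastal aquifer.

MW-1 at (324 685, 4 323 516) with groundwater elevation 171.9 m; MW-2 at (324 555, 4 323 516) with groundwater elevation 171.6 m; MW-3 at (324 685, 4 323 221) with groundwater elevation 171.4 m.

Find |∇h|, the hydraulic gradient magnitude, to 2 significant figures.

∂h/∂x = (171.6 − 171.9) / (324555 − 324685) = +0.002308
∂h/∂y = (171.4 − 171.9) / (4323221 − 4323516) = +0.001695
|∇h| = √(0.002308² + 0.001695²) = 0.002864

0.0029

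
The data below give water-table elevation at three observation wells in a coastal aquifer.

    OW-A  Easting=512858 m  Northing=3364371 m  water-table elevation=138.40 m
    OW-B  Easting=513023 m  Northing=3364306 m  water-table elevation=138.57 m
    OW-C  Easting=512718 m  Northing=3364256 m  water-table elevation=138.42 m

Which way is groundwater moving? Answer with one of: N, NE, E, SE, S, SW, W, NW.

NW

Taking OW-A as reference: OW-B−OW-A = (165, -65, +0.17); OW-C−OW-A = (-140, -115, +0.02).
Determinant of the coordinate differences = 165·(-115) − (-140)·(-65) = -28075.
∂h/∂x = [(+0.17)·(-115) − (+0.02)·(-65)] / -28075 = +0.0006500
∂h/∂y = [165·(+0.02) − (-140)·(+0.17)] / -28075 = -0.0009653
Flow = −∇h = (-0.0006500 east, +0.0009653 north), which points northwest.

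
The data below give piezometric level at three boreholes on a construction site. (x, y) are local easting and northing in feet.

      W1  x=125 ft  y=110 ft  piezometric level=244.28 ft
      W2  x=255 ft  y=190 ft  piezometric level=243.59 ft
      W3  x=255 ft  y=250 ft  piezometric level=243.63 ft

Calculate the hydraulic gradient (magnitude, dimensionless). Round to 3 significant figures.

0.00576

Three-point gradient (reference W1): Δ to W2 = (130, 80, -0.69), Δ to W3 = (130, 140, -0.65).
∂h/∂x = -0.005718, ∂h/∂y = +0.0006667 (det = 7800).
|∇h| = √(-0.005718² + 0.0006667²) = 0.005757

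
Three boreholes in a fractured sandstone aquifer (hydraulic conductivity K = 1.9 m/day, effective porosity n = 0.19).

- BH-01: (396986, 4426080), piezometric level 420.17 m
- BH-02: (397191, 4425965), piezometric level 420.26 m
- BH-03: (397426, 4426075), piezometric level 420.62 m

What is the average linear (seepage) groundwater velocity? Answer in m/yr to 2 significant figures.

Differences from BH-01: to BH-02 (Δx, Δy, Δh) = (205, -115, +0.09); to BH-03 = (440, -5, +0.45).
Solve a·Δx + b·Δy = Δh: det = 205·(-5) − 440·(-115) = 49575.
∂h/∂x = [(+0.09)·(-5) − (+0.45)·(-115)] / 49575 = +0.001035
∂h/∂y = [205·(+0.45) − 440·(+0.09)] / 49575 = +0.001062
|∇h| = √(0.001035² + 0.001062²) = 0.001483
Seepage velocity v = K·i/n = 1.9 × 0.001483 / 0.19 = 0.01483 m/day = 5.417 m/yr.

5.4 m/yr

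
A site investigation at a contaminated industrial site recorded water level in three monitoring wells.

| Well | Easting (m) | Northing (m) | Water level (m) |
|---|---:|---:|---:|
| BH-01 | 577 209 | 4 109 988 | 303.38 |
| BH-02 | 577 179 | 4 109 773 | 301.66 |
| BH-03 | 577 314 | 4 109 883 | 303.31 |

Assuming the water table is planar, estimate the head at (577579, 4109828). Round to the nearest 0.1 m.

With h = a·x + b·y + c and BH-01 as origin, the differences give:
  (-30)·a + (-215)·b = -1.72
  105·a + (-105)·b = -0.07
Eliminate b (×(-105) and ×(-215), subtract): 25725·a = 165.550 → a = ∂h/∂x = +0.006435
Back-substitute: b = ∂h/∂y = +0.007102.
h(577579, 4109828) = 303.38 + (+0.006435)·(370) + (+0.007102)·(-160) = 303.38 +2.381 -1.136 = 304.625 m.

304.6 m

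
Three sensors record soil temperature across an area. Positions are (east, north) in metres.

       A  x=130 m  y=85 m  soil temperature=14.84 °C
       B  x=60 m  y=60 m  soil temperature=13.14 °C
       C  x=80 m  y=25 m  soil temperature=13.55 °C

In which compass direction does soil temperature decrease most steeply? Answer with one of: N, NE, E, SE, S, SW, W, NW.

W

Differences from A: to B (Δx, Δy, Δh) = (-70, -25, -1.70); to C = (-50, -60, -1.29).
Determinant of the coordinate differences = (-70)·(-60) − (-50)·(-25) = 2950.
∂T/∂x = [(-1.70)·(-60) − (-1.29)·(-25)] / 2950 = +0.02364
∂T/∂y = [(-70)·(-1.29) − (-50)·(-1.70)] / 2950 = +0.001797
Steepest decrease is along −∇f = (-0.02364 E, -0.001797 N) → west.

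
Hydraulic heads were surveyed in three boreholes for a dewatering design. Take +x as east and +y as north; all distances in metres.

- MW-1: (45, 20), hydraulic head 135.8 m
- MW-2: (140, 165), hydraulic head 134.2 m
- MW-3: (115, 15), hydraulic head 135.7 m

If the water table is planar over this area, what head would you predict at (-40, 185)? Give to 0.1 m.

134.4 m

With h = a·x + b·y + c and MW-1 as origin, the differences give:
  95·a + 145·b = -1.6
  70·a + (-5)·b = -0.1
Eliminate b (×(-5) and ×145, subtract): -10625·a = 22.50 → a = ∂h/∂x = -0.002118
Back-substitute: b = ∂h/∂y = -0.009647.
h(-40, 185) = 135.8 + (-0.002118)·(-85) + (-0.009647)·(165) = 135.8 +0.180 -1.592 = 134.388 m.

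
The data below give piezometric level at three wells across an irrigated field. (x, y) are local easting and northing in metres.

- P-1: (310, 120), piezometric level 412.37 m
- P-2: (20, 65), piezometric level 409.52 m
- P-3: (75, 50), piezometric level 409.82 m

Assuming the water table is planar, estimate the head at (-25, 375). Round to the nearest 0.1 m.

Taking P-1 as reference: P-2−P-1 = (-290, -55, -2.85); P-3−P-1 = (-235, -70, -2.55).
Solve a·Δx + b·Δy = Δh: det = (-290)·(-70) − (-235)·(-55) = 7375.
∂h/∂x = [(-2.85)·(-70) − (-2.55)·(-55)] / 7375 = +0.008034
∂h/∂y = [(-290)·(-2.55) − (-235)·(-2.85)] / 7375 = +0.009458
h(-25, 375) = 412.37 + (+0.008034)·(-335) + (+0.009458)·(255) = 412.37 -2.691 +2.412 = 412.090 m.

412.1 m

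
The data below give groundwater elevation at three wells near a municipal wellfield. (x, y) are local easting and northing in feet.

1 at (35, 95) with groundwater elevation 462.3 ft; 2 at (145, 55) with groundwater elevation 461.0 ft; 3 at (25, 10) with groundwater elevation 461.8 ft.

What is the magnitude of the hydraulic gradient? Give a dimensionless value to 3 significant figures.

Taking 1 as reference: 2−1 = (110, -40, -1.3); 3−1 = (-10, -85, -0.5).
Determinant of the coordinate differences = 110·(-85) − (-10)·(-40) = -9750.
∂h/∂x = [(-1.3)·(-85) − (-0.5)·(-40)] / -9750 = -0.009282
∂h/∂y = [110·(-0.5) − (-10)·(-1.3)] / -9750 = +0.006974
|∇h| = √(-0.009282² + 0.006974²) = 0.01161

0.0116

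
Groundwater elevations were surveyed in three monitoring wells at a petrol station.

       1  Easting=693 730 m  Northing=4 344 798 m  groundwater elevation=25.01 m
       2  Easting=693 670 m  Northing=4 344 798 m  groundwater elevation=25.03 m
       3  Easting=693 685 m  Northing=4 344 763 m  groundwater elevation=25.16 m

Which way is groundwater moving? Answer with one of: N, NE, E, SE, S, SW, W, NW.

Taking 1 as reference: 2−1 = (-60, 0, +0.02); 3−1 = (-45, -35, +0.15).
Solve a·Δx + b·Δy = Δh: det = (-60)·(-35) − (-45)·0 = 2100.
∂h/∂x = [(+0.02)·(-35) − (+0.15)·0] / 2100 = -0.0003333
∂h/∂y = [(-60)·(+0.15) − (-45)·(+0.02)] / 2100 = -0.003857
Flow = −∇h = (+0.0003333 east, +0.003857 north), which points north.

N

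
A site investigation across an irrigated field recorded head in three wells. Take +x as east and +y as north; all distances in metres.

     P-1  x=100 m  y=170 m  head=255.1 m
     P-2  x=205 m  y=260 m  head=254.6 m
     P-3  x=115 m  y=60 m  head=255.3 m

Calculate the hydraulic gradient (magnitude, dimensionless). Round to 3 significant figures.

0.00362

With h = a·x + b·y + c and P-1 as origin, the differences give:
  105·a + 90·b = -0.5
  15·a + (-110)·b = +0.2
Eliminate b (×(-110) and ×90, subtract): -12900·a = 37.00 → a = ∂h/∂x = -0.002868
Back-substitute: b = ∂h/∂y = -0.002209.
|∇h| = √(-0.002868² + -0.002209²) = 0.00362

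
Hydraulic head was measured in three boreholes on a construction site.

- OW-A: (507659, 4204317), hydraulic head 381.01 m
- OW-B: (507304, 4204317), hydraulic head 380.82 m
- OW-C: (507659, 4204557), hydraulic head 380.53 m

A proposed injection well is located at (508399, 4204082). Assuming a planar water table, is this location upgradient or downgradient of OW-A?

upgradient

∂h/∂x = (380.82 − 381.01) / (507304 − 507659) = +0.0005352
∂h/∂y = (380.53 − 381.01) / (4204557 − 4204317) = -0.002000
Head at (508399, 4204082) = 381.01 + (+0.0005352)·(740) + (-0.002000)·(-235) = 381.88 m.
That is higher than the 381.01 m at OW-A, so the point is upgradient.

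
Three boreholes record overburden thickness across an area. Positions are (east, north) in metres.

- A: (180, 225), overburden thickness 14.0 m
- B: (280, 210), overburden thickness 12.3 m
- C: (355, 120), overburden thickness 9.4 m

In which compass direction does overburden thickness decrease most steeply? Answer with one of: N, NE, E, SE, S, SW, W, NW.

Three-point gradient (reference A): Δ to B = (100, -15, -1.7), Δ to C = (175, -105, -4.6).
∂d/∂x = -0.01390, ∂d/∂y = +0.02063 (det = -7875).
Steepest decrease is along −∇f = (+0.01390 E, -0.02063 N) → southeast.

SE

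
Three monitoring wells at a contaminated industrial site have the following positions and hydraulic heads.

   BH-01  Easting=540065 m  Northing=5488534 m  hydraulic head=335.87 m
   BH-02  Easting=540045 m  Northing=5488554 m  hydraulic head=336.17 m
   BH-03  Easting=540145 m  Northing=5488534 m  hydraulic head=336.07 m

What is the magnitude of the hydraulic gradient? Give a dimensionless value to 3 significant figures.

0.0177

Three-point gradient (reference BH-01): Δ to BH-02 = (-20, 20, +0.30), Δ to BH-03 = (80, 0, +0.20).
∂h/∂x = +0.002500, ∂h/∂y = +0.01750 (det = -1600).
|∇h| = √(0.002500² + 0.01750²) = 0.01768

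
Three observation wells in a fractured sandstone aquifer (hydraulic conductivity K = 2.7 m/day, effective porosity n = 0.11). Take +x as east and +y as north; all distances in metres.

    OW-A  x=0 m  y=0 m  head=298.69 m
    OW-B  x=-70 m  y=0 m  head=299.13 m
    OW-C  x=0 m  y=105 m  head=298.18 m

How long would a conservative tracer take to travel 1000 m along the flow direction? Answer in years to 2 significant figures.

∂h/∂x = (299.13 − 298.69) / (-70 − 0) = -0.006286
∂h/∂y = (298.18 − 298.69) / (105 − 0) = -0.004857
|∇h| = √(-0.006286² + -0.004857²) = 0.007944
Seepage velocity v = K·i/n = 2.7 × 0.007944 / 0.11 = 0.195 m/day.
t = 1000 / 0.195 = 5128 days = 14 years.

14 years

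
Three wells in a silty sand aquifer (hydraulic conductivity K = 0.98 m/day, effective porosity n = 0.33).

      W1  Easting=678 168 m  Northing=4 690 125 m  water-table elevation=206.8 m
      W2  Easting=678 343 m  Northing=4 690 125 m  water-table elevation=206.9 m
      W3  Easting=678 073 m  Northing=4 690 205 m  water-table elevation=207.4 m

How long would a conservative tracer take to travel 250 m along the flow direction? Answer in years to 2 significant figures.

With h = a·x + b·y + c and W1 as origin, the differences give:
  175·a + 0·b = +0.1
  (-95)·a + 80·b = +0.6
Eliminate b (×80 and ×0, subtract): 14000·a = 8.00 → a = ∂h/∂x = +0.0005714
Back-substitute: b = ∂h/∂y = +0.008179.
|∇h| = √(0.0005714² + 0.008179²) = 0.008199
Seepage velocity v = K·i/n = 0.98 × 0.008199 / 0.33 = 0.02435 m/day.
t = 250 / 0.02435 = 1.027e+04 days = 28.1 years.

28 years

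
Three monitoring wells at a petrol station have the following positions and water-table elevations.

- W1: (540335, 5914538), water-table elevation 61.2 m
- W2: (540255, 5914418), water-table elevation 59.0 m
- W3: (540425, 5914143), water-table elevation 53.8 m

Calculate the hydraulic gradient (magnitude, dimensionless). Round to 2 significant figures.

0.019

Taking W1 as reference: W2−W1 = (-80, -120, -2.2); W3−W1 = (90, -395, -7.4).
Determinant of the coordinate differences = (-80)·(-395) − 90·(-120) = 42400.
∂h/∂x = [(-2.2)·(-395) − (-7.4)·(-120)] / 42400 = -0.0004481
∂h/∂y = [(-80)·(-7.4) − 90·(-2.2)] / 42400 = +0.01863
|∇h| = √(-0.0004481² + 0.01863²) = 0.01864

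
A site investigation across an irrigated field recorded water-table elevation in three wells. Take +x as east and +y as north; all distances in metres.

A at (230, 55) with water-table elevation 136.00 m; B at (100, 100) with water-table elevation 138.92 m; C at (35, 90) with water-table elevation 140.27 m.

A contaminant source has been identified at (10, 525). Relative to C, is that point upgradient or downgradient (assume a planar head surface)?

upgradient

Taking A as reference: B−A = (-130, 45, +2.92); C−A = (-195, 35, +4.27).
Solve a·Δx + b·Δy = Δh: det = (-130)·35 − (-195)·45 = 4225.
∂h/∂x = [(+2.92)·35 − (+4.27)·45] / 4225 = -0.02129
∂h/∂y = [(-130)·(+4.27) − (-195)·(+2.92)] / 4225 = +0.003385
Head at (10, 525) = 136.00 + (-0.02129)·(-220) + (+0.003385)·(470) = 142.27 m.
That is higher than the 140.27 m at C, so the point is upgradient.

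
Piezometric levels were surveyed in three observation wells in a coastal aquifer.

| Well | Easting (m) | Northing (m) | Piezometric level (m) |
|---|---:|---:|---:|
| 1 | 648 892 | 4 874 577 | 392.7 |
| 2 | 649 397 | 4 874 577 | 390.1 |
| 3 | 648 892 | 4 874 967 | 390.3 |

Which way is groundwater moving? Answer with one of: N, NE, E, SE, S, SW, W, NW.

NE

∂h/∂x = (390.1 − 392.7) / (649397 − 648892) = -0.005149
∂h/∂y = (390.3 − 392.7) / (4874967 − 4874577) = -0.006154
Flow = −∇h = (+0.005149 east, +0.006154 north), which points northeast.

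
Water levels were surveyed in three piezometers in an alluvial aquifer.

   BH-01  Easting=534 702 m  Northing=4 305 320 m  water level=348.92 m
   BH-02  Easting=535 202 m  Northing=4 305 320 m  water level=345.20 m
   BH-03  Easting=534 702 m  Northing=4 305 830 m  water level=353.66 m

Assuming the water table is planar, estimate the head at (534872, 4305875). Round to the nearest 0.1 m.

352.8 m

∂h/∂x = (345.20 − 348.92) / (535202 − 534702) = -0.007440
∂h/∂y = (353.66 − 348.92) / (4305830 − 4305320) = +0.009294
h(534872, 4305875) = 348.92 + (-0.007440)·(170) + (+0.009294)·(555) = 348.92 -1.265 +5.158 = 352.813 m.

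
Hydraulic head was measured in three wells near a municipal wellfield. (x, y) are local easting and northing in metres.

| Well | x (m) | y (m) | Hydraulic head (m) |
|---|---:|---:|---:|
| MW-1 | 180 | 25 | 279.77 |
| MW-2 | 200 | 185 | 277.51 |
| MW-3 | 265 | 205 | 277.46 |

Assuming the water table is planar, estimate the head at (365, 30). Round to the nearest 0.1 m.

280.4 m

With h = a·x + b·y + c and MW-1 as origin, the differences give:
  20·a + 160·b = -2.26
  85·a + 180·b = -2.31
Eliminate b (×180 and ×160, subtract): -10000·a = -37.200 → a = ∂h/∂x = +0.003720
Back-substitute: b = ∂h/∂y = -0.01459.
h(365, 30) = 279.77 + (+0.003720)·(185) + (-0.01459)·(5) = 279.77 +0.688 -0.073 = 280.385 m.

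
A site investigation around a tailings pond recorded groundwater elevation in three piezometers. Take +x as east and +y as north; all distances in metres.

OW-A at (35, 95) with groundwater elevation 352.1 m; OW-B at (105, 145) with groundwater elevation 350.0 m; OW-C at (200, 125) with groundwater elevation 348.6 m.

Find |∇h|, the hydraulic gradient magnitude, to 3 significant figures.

Differences from OW-A: to OW-B (Δx, Δy, Δh) = (70, 50, -2.1); to OW-C = (165, 30, -3.5).
Solve a·Δx + b·Δy = Δh: det = 70·30 − 165·50 = -6150.
∂h/∂x = [(-2.1)·30 − (-3.5)·50] / -6150 = -0.01821
∂h/∂y = [70·(-3.5) − 165·(-2.1)] / -6150 = -0.01650
|∇h| = √(-0.01821² + -0.01650²) = 0.02457

0.0246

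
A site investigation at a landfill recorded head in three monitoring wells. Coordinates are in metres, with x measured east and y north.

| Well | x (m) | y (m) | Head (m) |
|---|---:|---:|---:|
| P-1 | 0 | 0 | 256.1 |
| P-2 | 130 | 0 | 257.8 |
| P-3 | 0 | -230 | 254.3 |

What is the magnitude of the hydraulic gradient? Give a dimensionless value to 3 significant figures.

0.0152

∂h/∂x = (257.8 − 256.1) / (130 − 0) = +0.01308
∂h/∂y = (254.3 − 256.1) / (-230 − 0) = +0.007826
|∇h| = √(0.01308² + 0.007826²) = 0.01524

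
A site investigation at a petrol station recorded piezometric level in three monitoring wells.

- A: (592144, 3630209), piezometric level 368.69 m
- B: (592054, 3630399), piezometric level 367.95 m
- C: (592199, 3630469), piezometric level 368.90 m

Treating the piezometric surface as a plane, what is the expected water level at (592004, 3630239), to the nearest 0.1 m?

Taking A as reference: B−A = (-90, 190, -0.74); C−A = (55, 260, +0.21).
Solve a·Δx + b·Δy = Δh: det = (-90)·260 − 55·190 = -33850.
∂h/∂x = [(-0.74)·260 − (+0.21)·190] / -33850 = +0.006863
∂h/∂y = [(-90)·(+0.21) − 55·(-0.74)] / -33850 = -0.0006440
h(592004, 3630239) = 368.69 + (+0.006863)·(-140) + (-0.0006440)·(30) = 368.69 -0.961 -0.019 = 367.710 m.

367.7 m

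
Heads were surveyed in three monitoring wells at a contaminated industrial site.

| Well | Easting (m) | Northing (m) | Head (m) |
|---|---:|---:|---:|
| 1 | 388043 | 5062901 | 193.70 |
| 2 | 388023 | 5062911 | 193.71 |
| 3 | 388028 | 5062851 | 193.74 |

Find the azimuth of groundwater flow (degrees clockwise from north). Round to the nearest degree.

054°

With h = a·x + b·y + c and 1 as origin, the differences give:
  (-20)·a + 10·b = +0.01
  (-15)·a + (-50)·b = +0.04
Eliminate b (×(-50) and ×10, subtract): 1150·a = -0.900 → a = ∂h/∂x = -0.0007826
Back-substitute: b = ∂h/∂y = -0.0005652.
Flow direction (−∇h) has components (+0.0007826 E, +0.0005652 N).
Azimuth = atan2(E, N) = atan2(+0.0007826, +0.0005652) = 54.2° ≈ 054°.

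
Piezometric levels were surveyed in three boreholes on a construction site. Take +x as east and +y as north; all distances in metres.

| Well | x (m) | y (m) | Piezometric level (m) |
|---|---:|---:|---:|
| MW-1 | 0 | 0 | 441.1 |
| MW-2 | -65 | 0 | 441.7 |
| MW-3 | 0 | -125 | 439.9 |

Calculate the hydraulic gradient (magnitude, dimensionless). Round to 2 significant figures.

∂h/∂x = (441.7 − 441.1) / (-65 − 0) = -0.009231
∂h/∂y = (439.9 − 441.1) / (-125 − 0) = +0.009600
|∇h| = √(-0.009231² + 0.009600²) = 0.01332

0.013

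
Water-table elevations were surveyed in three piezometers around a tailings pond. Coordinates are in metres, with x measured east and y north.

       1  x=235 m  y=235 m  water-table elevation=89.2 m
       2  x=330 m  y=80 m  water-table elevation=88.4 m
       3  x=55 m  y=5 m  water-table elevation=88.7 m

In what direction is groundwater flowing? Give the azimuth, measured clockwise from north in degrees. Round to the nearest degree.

151°

Three-point gradient (reference 1): Δ to 2 = (95, -155, -0.8), Δ to 3 = (-180, -230, -0.5).
∂h/∂x = -0.002141, ∂h/∂y = +0.003849 (det = -49750).
Flow direction (−∇h) has components (+0.002141 E, -0.003849 N).
Azimuth = atan2(E, N) = atan2(+0.002141, -0.003849) = 150.9° ≈ 151°.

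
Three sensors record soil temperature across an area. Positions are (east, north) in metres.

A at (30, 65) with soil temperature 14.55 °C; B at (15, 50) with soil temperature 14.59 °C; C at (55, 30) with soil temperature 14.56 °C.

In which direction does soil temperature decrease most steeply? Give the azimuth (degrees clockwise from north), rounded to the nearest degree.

Differences from A: to B (Δx, Δy, Δh) = (-15, -15, +0.04); to C = (25, -35, +0.01).
Determinant of the coordinate differences = (-15)·(-35) − 25·(-15) = 900.
∂T/∂x = [(+0.04)·(-35) − (+0.01)·(-15)] / 900 = -0.001389
∂T/∂y = [(-15)·(+0.01) − 25·(+0.04)] / 900 = -0.001278
Steepest decrease is along −∇f: components (+0.001389 E, +0.001278 N).
Azimuth = atan2(+0.001389, +0.001278) = 47.4° ≈ 047°.

047°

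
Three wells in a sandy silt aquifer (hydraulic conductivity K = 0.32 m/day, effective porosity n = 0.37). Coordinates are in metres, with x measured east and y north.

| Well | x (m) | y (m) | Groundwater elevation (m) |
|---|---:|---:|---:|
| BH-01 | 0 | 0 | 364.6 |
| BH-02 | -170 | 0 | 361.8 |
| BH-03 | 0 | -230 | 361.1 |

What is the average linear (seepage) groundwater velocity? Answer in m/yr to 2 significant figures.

∂h/∂x = (361.8 − 364.6) / (-170 − 0) = +0.01647
∂h/∂y = (361.1 − 364.6) / (-230 − 0) = +0.01522
|∇h| = √(0.01647² + 0.01522²) = 0.02243
Seepage velocity v = K·i/n = 0.32 × 0.02243 / 0.37 = 0.0194 m/day = 7.086 m/yr.

7.1 m/yr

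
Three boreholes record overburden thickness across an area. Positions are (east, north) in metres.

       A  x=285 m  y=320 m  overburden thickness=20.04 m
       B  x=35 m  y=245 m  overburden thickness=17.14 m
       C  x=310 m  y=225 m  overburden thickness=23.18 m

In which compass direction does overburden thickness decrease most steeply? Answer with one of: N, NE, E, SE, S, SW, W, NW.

NW

Differences from A: to B (Δx, Δy, Δh) = (-250, -75, -2.90); to C = (25, -95, +3.14).
Solve a·Δx + b·Δy = Δd: det = (-250)·(-95) − 25·(-75) = 25625.
∂d/∂x = [(-2.90)·(-95) − (+3.14)·(-75)] / 25625 = +0.01994
∂d/∂y = [(-250)·(+3.14) − 25·(-2.90)] / 25625 = -0.02780
Steepest decrease is along −∇f = (-0.01994 E, +0.02780 N) → northwest.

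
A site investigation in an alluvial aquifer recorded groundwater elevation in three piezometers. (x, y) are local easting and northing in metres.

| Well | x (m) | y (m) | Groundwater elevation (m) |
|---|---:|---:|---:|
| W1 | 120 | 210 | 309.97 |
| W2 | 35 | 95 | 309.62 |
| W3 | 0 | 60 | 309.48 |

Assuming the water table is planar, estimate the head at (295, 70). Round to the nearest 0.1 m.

Three-point gradient (reference W1): Δ to W2 = (-85, -115, -0.35), Δ to W3 = (-120, -150, -0.49).
∂h/∂x = +0.003667, ∂h/∂y = +0.0003333 (det = -1050).
h(295, 70) = 309.97 + (+0.003667)·(175) + (+0.0003333)·(-140) = 309.97 +0.642 -0.047 = 310.565 m.

310.6 m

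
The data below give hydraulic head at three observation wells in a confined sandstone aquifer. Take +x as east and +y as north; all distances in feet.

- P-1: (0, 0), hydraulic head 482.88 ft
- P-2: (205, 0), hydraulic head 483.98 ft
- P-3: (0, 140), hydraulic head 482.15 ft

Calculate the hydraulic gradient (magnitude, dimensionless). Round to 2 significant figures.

0.0075

∂h/∂x = (483.98 − 482.88) / (205 − 0) = +0.005366
∂h/∂y = (482.15 − 482.88) / (140 − 0) = -0.005214
|∇h| = √(0.005366² + -0.005214²) = 0.007482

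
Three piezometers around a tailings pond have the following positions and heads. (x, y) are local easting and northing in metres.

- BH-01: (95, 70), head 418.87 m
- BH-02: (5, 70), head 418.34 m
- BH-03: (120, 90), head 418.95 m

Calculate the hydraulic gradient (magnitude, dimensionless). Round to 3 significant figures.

Differences from BH-01: to BH-02 (Δx, Δy, Δh) = (-90, 0, -0.53); to BH-03 = (25, 20, +0.08).
Determinant of the coordinate differences = (-90)·20 − 25·0 = -1800.
∂h/∂x = [(-0.53)·20 − (+0.08)·0] / -1800 = +0.005889
∂h/∂y = [(-90)·(+0.08) − 25·(-0.53)] / -1800 = -0.003361
|∇h| = √(0.005889² + -0.003361²) = 0.006781

0.00678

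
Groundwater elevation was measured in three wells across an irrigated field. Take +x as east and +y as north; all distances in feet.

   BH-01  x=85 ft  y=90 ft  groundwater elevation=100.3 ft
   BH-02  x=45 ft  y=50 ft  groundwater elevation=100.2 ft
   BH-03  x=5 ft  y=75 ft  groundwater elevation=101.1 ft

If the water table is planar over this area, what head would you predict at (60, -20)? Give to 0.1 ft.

Three-point gradient (reference BH-01): Δ to BH-02 = (-40, -40, -0.1), Δ to BH-03 = (-80, -15, +0.8).
∂h/∂x = -0.01288, ∂h/∂y = +0.01538 (det = -2600).
h(60, -20) = 100.3 + (-0.01288)·(-25) + (+0.01538)·(-110) = 100.3 +0.322 -1.692 = 98.930 ft.

98.9 ft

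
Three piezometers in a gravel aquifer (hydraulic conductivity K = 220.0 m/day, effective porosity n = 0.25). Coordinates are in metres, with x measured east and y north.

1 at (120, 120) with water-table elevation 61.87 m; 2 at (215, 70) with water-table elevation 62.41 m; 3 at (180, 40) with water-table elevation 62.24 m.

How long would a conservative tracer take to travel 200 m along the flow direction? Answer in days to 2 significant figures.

42 days

With h = a·x + b·y + c and 1 as origin, the differences give:
  95·a + (-50)·b = +0.54
  60·a + (-80)·b = +0.37
Eliminate b (×(-80) and ×(-50), subtract): -4600·a = -24.700 → a = ∂h/∂x = +0.005370
Back-substitute: b = ∂h/∂y = -0.0005978.
|∇h| = √(0.005370² + -0.0005978²) = 0.005403
Seepage velocity v = K·i/n = 220.0 × 0.005403 / 0.25 = 4.755 m/day.
t = 200 / 4.755 = 42.06 days.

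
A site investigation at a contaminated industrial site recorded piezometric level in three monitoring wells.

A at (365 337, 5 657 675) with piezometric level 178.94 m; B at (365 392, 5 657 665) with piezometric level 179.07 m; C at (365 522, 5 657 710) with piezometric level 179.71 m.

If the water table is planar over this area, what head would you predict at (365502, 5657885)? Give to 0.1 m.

Taking A as reference: B−A = (55, -10, +0.13); C−A = (185, 35, +0.77).
Determinant of the coordinate differences = 55·35 − 185·(-10) = 3775.
∂h/∂x = [(+0.13)·35 − (+0.77)·(-10)] / 3775 = +0.003245
∂h/∂y = [55·(+0.77) − 185·(+0.13)] / 3775 = +0.004848
h(365502, 5657885) = 178.94 + (+0.003245)·(165) + (+0.004848)·(210) = 178.94 +0.535 +1.018 = 180.493 m.

180.5 m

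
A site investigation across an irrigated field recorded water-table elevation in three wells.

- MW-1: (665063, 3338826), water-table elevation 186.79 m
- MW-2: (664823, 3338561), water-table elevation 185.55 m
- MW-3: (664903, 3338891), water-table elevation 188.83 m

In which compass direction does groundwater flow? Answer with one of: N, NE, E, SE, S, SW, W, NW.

SE

Differences from MW-1: to MW-2 (Δx, Δy, Δh) = (-240, -265, -1.24); to MW-3 = (-160, 65, +2.04).
Solve a·Δx + b·Δy = Δh: det = (-240)·65 − (-160)·(-265) = -58000.
∂h/∂x = [(-1.24)·65 − (+2.04)·(-265)] / -58000 = -0.007931
∂h/∂y = [(-240)·(+2.04) − (-160)·(-1.24)] / -58000 = +0.01186
Flow = −∇h = (+0.007931 east, -0.01186 north), which points southeast.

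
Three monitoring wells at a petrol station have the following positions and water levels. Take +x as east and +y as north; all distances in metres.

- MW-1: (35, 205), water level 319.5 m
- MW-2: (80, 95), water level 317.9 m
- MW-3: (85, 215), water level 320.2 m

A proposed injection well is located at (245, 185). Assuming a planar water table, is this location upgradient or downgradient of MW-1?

upgradient

With h = a·x + b·y + c and MW-1 as origin, the differences give:
  45·a + (-110)·b = -1.6
  50·a + 10·b = +0.7
Eliminate b (×10 and ×(-110), subtract): 5950·a = 61.00 → a = ∂h/∂x = +0.01025
Back-substitute: b = ∂h/∂y = +0.01874.
Head at (245, 185) = 319.5 + (+0.01025)·(210) + (+0.01874)·(-20) = 321.28 m.
That is higher than the 319.5 m at MW-1, so the point is upgradient.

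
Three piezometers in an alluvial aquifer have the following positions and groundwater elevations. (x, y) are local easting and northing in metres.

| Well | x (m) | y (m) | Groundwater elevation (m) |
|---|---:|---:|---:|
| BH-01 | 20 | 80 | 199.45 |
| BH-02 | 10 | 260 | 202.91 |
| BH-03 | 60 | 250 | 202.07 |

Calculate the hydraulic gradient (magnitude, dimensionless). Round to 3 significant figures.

With h = a·x + b·y + c and BH-01 as origin, the differences give:
  (-10)·a + 180·b = +3.46
  40·a + 170·b = +2.62
Eliminate b (×170 and ×180, subtract): -8900·a = 116.600 → a = ∂h/∂x = -0.01310
Back-substitute: b = ∂h/∂y = +0.01849.
|∇h| = √(-0.01310² + 0.01849²) = 0.02266

0.0227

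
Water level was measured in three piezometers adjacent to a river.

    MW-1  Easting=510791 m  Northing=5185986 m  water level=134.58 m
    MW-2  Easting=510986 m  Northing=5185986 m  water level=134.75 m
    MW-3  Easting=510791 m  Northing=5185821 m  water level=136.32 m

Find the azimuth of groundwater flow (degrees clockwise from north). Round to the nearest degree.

355°

∂h/∂x = (134.75 − 134.58) / (510986 − 510791) = +0.0008718
∂h/∂y = (136.32 − 134.58) / (5185821 − 5185986) = -0.01055
Flow direction (−∇h) has components (-0.0008718 E, +0.01055 N).
Azimuth = atan2(E, N) = atan2(-0.0008718, +0.01055) = 355.3° ≈ 355°.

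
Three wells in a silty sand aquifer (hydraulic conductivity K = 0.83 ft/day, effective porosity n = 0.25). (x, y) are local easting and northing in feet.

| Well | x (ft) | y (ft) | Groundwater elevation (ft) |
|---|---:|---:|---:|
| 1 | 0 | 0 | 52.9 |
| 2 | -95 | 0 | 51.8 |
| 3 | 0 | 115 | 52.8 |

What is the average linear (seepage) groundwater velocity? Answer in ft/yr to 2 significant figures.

14 ft/yr

∂h/∂x = (51.8 − 52.9) / (-95 − 0) = +0.01158
∂h/∂y = (52.8 − 52.9) / (115 − 0) = -0.0008696
|∇h| = √(0.01158² + -0.0008696²) = 0.01161
Seepage velocity v = K·i/n = 0.83 × 0.01161 / 0.25 = 0.03855 ft/day = 14.08 ft/yr.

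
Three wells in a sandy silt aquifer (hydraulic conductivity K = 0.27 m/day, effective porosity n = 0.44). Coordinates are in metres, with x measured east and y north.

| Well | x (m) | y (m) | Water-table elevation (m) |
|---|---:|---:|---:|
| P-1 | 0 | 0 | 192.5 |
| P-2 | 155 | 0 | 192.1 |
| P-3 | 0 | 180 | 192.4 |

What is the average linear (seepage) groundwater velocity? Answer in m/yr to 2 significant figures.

0.59 m/yr

∂h/∂x = (192.1 − 192.5) / (155 − 0) = -0.002581
∂h/∂y = (192.4 − 192.5) / (180 − 0) = -0.0005556
|∇h| = √(-0.002581² + -0.0005556²) = 0.00264
Seepage velocity v = K·i/n = 0.27 × 0.00264 / 0.44 = 0.00162 m/day = 0.5917 m/yr.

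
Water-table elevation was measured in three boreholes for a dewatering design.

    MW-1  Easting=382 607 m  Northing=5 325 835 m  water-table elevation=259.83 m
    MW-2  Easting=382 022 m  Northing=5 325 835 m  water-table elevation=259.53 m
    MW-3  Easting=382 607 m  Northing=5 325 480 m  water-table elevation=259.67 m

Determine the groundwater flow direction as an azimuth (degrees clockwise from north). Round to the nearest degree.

229°

∂h/∂x = (259.53 − 259.83) / (382022 − 382607) = +0.0005128
∂h/∂y = (259.67 − 259.83) / (5325480 − 5325835) = +0.0004507
Flow direction (−∇h) has components (-0.0005128 E, -0.0004507 N).
Azimuth = atan2(E, N) = atan2(-0.0005128, -0.0004507) = 228.7° ≈ 229°.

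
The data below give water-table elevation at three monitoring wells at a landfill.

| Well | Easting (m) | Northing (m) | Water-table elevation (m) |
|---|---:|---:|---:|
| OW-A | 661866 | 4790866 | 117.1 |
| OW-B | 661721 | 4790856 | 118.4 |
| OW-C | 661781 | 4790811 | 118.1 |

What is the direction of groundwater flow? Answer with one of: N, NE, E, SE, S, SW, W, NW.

Differences from OW-A: to OW-B (Δx, Δy, Δh) = (-145, -10, +1.3); to OW-C = (-85, -55, +1.0).
Determinant of the coordinate differences = (-145)·(-55) − (-85)·(-10) = 7125.
∂h/∂x = [(+1.3)·(-55) − (+1.0)·(-10)] / 7125 = -0.008632
∂h/∂y = [(-145)·(+1.0) − (-85)·(+1.3)] / 7125 = -0.004842
Flow = −∇h = (+0.008632 east, +0.004842 north), which points northeast.

NE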